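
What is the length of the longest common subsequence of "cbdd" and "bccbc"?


LCS of "cbdd" and "bccbc"
DP table:
           b    c    c    b    c
      0    0    0    0    0    0
  c   0    0    1    1    1    1
  b   0    1    1    1    2    2
  d   0    1    1    1    2    2
  d   0    1    1    1    2    2
LCS length = dp[4][5] = 2

2


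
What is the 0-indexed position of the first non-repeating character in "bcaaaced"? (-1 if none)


Input: bcaaaced
Character frequencies:
  'a': 3
  'b': 1
  'c': 2
  'd': 1
  'e': 1
Scanning left to right for freq == 1:
  Position 0 ('b'): unique! => answer = 0

0


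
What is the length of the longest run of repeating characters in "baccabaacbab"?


Input: "baccabaacbab"
Scanning for longest run:
  Position 1 ('a'): new char, reset run to 1
  Position 2 ('c'): new char, reset run to 1
  Position 3 ('c'): continues run of 'c', length=2
  Position 4 ('a'): new char, reset run to 1
  Position 5 ('b'): new char, reset run to 1
  Position 6 ('a'): new char, reset run to 1
  Position 7 ('a'): continues run of 'a', length=2
  Position 8 ('c'): new char, reset run to 1
  Position 9 ('b'): new char, reset run to 1
  Position 10 ('a'): new char, reset run to 1
  Position 11 ('b'): new char, reset run to 1
Longest run: 'c' with length 2

2


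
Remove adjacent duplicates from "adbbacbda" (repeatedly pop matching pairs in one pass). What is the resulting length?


Input: adbbacbda
Stack-based adjacent duplicate removal:
  Read 'a': push. Stack: a
  Read 'd': push. Stack: ad
  Read 'b': push. Stack: adb
  Read 'b': matches stack top 'b' => pop. Stack: ad
  Read 'a': push. Stack: ada
  Read 'c': push. Stack: adac
  Read 'b': push. Stack: adacb
  Read 'd': push. Stack: adacbd
  Read 'a': push. Stack: adacbda
Final stack: "adacbda" (length 7)

7


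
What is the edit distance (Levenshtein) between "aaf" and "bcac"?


Computing edit distance: "aaf" -> "bcac"
DP table:
           b    c    a    c
      0    1    2    3    4
  a   1    1    2    2    3
  a   2    2    2    2    3
  f   3    3    3    3    3
Edit distance = dp[3][4] = 3

3


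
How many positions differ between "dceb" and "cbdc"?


Comparing "dceb" and "cbdc" position by position:
  Position 0: 'd' vs 'c' => DIFFER
  Position 1: 'c' vs 'b' => DIFFER
  Position 2: 'e' vs 'd' => DIFFER
  Position 3: 'b' vs 'c' => DIFFER
Positions that differ: 4

4


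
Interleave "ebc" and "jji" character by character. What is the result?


Interleaving "ebc" and "jji":
  Position 0: 'e' from first, 'j' from second => "ej"
  Position 1: 'b' from first, 'j' from second => "bj"
  Position 2: 'c' from first, 'i' from second => "ci"
Result: ejbjci

ejbjci


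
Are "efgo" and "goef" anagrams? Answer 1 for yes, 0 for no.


Strings: "efgo", "goef"
Sorted first:  efgo
Sorted second: efgo
Sorted forms match => anagrams

1


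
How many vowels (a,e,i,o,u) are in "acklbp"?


Input: acklbp
Checking each character:
  'a' at position 0: vowel (running total: 1)
  'c' at position 1: consonant
  'k' at position 2: consonant
  'l' at position 3: consonant
  'b' at position 4: consonant
  'p' at position 5: consonant
Total vowels: 1

1


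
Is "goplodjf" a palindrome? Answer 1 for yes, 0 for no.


Input: goplodjf
Reversed: fjdolpog
  Compare pos 0 ('g') with pos 7 ('f'): MISMATCH
  Compare pos 1 ('o') with pos 6 ('j'): MISMATCH
  Compare pos 2 ('p') with pos 5 ('d'): MISMATCH
  Compare pos 3 ('l') with pos 4 ('o'): MISMATCH
Result: not a palindrome

0


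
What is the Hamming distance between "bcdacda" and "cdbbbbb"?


Comparing "bcdacda" and "cdbbbbb" position by position:
  Position 0: 'b' vs 'c' => differ
  Position 1: 'c' vs 'd' => differ
  Position 2: 'd' vs 'b' => differ
  Position 3: 'a' vs 'b' => differ
  Position 4: 'c' vs 'b' => differ
  Position 5: 'd' vs 'b' => differ
  Position 6: 'a' vs 'b' => differ
Total differences (Hamming distance): 7

7


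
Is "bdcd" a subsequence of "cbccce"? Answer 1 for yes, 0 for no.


Check if "bdcd" is a subsequence of "cbccce"
Greedy scan:
  Position 0 ('c'): no match needed
  Position 1 ('b'): matches sub[0] = 'b'
  Position 2 ('c'): no match needed
  Position 3 ('c'): no match needed
  Position 4 ('c'): no match needed
  Position 5 ('e'): no match needed
Only matched 1/4 characters => not a subsequence

0


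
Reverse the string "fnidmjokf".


Input: fnidmjokf
Reading characters right to left:
  Position 8: 'f'
  Position 7: 'k'
  Position 6: 'o'
  Position 5: 'j'
  Position 4: 'm'
  Position 3: 'd'
  Position 2: 'i'
  Position 1: 'n'
  Position 0: 'f'
Reversed: fkojmdinf

fkojmdinf


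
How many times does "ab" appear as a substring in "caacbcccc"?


Searching for "ab" in "caacbcccc"
Scanning each position:
  Position 0: "ca" => no
  Position 1: "aa" => no
  Position 2: "ac" => no
  Position 3: "cb" => no
  Position 4: "bc" => no
  Position 5: "cc" => no
  Position 6: "cc" => no
  Position 7: "cc" => no
Total occurrences: 0

0


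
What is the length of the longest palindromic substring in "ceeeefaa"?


Input: "ceeeefaa"
Checking substrings for palindromes:
  [1:5] "eeee" (len 4) => palindrome
  [1:4] "eee" (len 3) => palindrome
  [2:5] "eee" (len 3) => palindrome
  [1:3] "ee" (len 2) => palindrome
  [2:4] "ee" (len 2) => palindrome
  [3:5] "ee" (len 2) => palindrome
Longest palindromic substring: "eeee" with length 4

4


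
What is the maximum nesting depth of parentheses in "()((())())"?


Input: "()((())())"
Tracking depth:
  Position 0 '(': depth becomes 1
  Position 1 ')': depth becomes 0
  Position 2 '(': depth becomes 1
  Position 3 '(': depth becomes 2
  Position 4 '(': depth becomes 3
  Position 5 ')': depth becomes 2
  Position 6 ')': depth becomes 1
  Position 7 '(': depth becomes 2
  Position 8 ')': depth becomes 1
  Position 9 ')': depth becomes 0
Maximum depth reached: 3

3


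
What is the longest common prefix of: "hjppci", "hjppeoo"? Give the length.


Words: hjppci, hjppeoo
  Position 0: all 'h' => match
  Position 1: all 'j' => match
  Position 2: all 'p' => match
  Position 3: all 'p' => match
  Position 4: ('c', 'e') => mismatch, stop
LCP = "hjpp" (length 4)

4


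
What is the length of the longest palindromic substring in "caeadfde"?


Input: "caeadfde"
Checking substrings for palindromes:
  [1:4] "aea" (len 3) => palindrome
  [4:7] "dfd" (len 3) => palindrome
Longest palindromic substring: "aea" with length 3

3


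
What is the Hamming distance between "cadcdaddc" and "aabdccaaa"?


Comparing "cadcdaddc" and "aabdccaaa" position by position:
  Position 0: 'c' vs 'a' => differ
  Position 1: 'a' vs 'a' => same
  Position 2: 'd' vs 'b' => differ
  Position 3: 'c' vs 'd' => differ
  Position 4: 'd' vs 'c' => differ
  Position 5: 'a' vs 'c' => differ
  Position 6: 'd' vs 'a' => differ
  Position 7: 'd' vs 'a' => differ
  Position 8: 'c' vs 'a' => differ
Total differences (Hamming distance): 8

8


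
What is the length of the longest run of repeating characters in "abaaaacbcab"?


Input: "abaaaacbcab"
Scanning for longest run:
  Position 1 ('b'): new char, reset run to 1
  Position 2 ('a'): new char, reset run to 1
  Position 3 ('a'): continues run of 'a', length=2
  Position 4 ('a'): continues run of 'a', length=3
  Position 5 ('a'): continues run of 'a', length=4
  Position 6 ('c'): new char, reset run to 1
  Position 7 ('b'): new char, reset run to 1
  Position 8 ('c'): new char, reset run to 1
  Position 9 ('a'): new char, reset run to 1
  Position 10 ('b'): new char, reset run to 1
Longest run: 'a' with length 4

4


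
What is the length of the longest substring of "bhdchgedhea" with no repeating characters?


Input: "bhdchgedhea"
Sliding window (track last position of each char):
  Position 0 ('b'): window [0,0] length 1 -- new best
  Position 1 ('h'): window [0,1] length 2 -- new best
  Position 2 ('d'): window [0,2] length 3 -- new best
  Position 3 ('c'): window [0,3] length 4 -- new best
  Position 4 ('h'): repeat (last at 1), move window start to 2
  Position 4 ('h'): window [2,4] length 3
  Position 5 ('g'): window [2,5] length 4
  Position 6 ('e'): window [2,6] length 5 -- new best
  Position 7 ('d'): repeat (last at 2), move window start to 3
  Position 7 ('d'): window [3,7] length 5
  Position 8 ('h'): repeat (last at 4), move window start to 5
  Position 8 ('h'): window [5,8] length 4
  Position 9 ('e'): repeat (last at 6), move window start to 7
  Position 9 ('e'): window [7,9] length 3
  Position 10 ('a'): window [7,10] length 4
Longest substring with no repeats: "dchge" with length 5

5


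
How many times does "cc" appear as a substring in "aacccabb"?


Searching for "cc" in "aacccabb"
Scanning each position:
  Position 0: "aa" => no
  Position 1: "ac" => no
  Position 2: "cc" => MATCH
  Position 3: "cc" => MATCH
  Position 4: "ca" => no
  Position 5: "ab" => no
  Position 6: "bb" => no
Total occurrences: 2

2


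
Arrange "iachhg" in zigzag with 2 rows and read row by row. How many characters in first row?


Zigzag "iachhg" into 2 rows:
Placing characters:
  'i' => row 0
  'a' => row 1
  'c' => row 0
  'h' => row 1
  'h' => row 0
  'g' => row 1
Rows:
  Row 0: "ich"
  Row 1: "ahg"
First row length: 3

3


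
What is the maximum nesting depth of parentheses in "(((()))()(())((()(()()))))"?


Input: "(((()))()(())((()(()()))))"
Tracking depth:
  Position 0 '(': depth becomes 1
  Position 1 '(': depth becomes 2
  Position 2 '(': depth becomes 3
  Position 3 '(': depth becomes 4
  Position 4 ')': depth becomes 3
  Position 5 ')': depth becomes 2
  Position 6 ')': depth becomes 1
  Position 7 '(': depth becomes 2
  Position 8 ')': depth becomes 1
  Position 9 '(': depth becomes 2
  Position 10 '(': depth becomes 3
  Position 11 ')': depth becomes 2
  Position 12 ')': depth becomes 1
  Position 13 '(': depth becomes 2
  Position 14 '(': depth becomes 3
  Position 15 '(': depth becomes 4
  Position 16 ')': depth becomes 3
  Position 17 '(': depth becomes 4
  Position 18 '(': depth becomes 5
  Position 19 ')': depth becomes 4
  Position 20 '(': depth becomes 5
  Position 21 ')': depth becomes 4
  Position 22 ')': depth becomes 3
  Position 23 ')': depth becomes 2
  Position 24 ')': depth becomes 1
  Position 25 ')': depth becomes 0
Maximum depth reached: 5

5


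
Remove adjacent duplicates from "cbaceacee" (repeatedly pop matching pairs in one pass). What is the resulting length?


Input: cbaceacee
Stack-based adjacent duplicate removal:
  Read 'c': push. Stack: c
  Read 'b': push. Stack: cb
  Read 'a': push. Stack: cba
  Read 'c': push. Stack: cbac
  Read 'e': push. Stack: cbace
  Read 'a': push. Stack: cbacea
  Read 'c': push. Stack: cbaceac
  Read 'e': push. Stack: cbaceace
  Read 'e': matches stack top 'e' => pop. Stack: cbaceac
Final stack: "cbaceac" (length 7)

7


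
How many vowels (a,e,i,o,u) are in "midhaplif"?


Input: midhaplif
Checking each character:
  'm' at position 0: consonant
  'i' at position 1: vowel (running total: 1)
  'd' at position 2: consonant
  'h' at position 3: consonant
  'a' at position 4: vowel (running total: 2)
  'p' at position 5: consonant
  'l' at position 6: consonant
  'i' at position 7: vowel (running total: 3)
  'f' at position 8: consonant
Total vowels: 3

3


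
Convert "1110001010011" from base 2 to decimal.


Input: "1110001010011" in base 2
Positional expansion:
  Digit '1' (value 1) x 2^12 = 4096
  Digit '1' (value 1) x 2^11 = 2048
  Digit '1' (value 1) x 2^10 = 1024
  Digit '0' (value 0) x 2^9 = 0
  Digit '0' (value 0) x 2^8 = 0
  Digit '0' (value 0) x 2^7 = 0
  Digit '1' (value 1) x 2^6 = 64
  Digit '0' (value 0) x 2^5 = 0
  Digit '1' (value 1) x 2^4 = 16
  Digit '0' (value 0) x 2^3 = 0
  Digit '0' (value 0) x 2^2 = 0
  Digit '1' (value 1) x 2^1 = 2
  Digit '1' (value 1) x 2^0 = 1
Sum = 7251

7251


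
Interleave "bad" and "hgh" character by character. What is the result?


Interleaving "bad" and "hgh":
  Position 0: 'b' from first, 'h' from second => "bh"
  Position 1: 'a' from first, 'g' from second => "ag"
  Position 2: 'd' from first, 'h' from second => "dh"
Result: bhagdh

bhagdh


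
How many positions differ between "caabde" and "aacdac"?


Comparing "caabde" and "aacdac" position by position:
  Position 0: 'c' vs 'a' => DIFFER
  Position 1: 'a' vs 'a' => same
  Position 2: 'a' vs 'c' => DIFFER
  Position 3: 'b' vs 'd' => DIFFER
  Position 4: 'd' vs 'a' => DIFFER
  Position 5: 'e' vs 'c' => DIFFER
Positions that differ: 5

5


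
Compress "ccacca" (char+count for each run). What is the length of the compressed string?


Input: ccacca
Runs:
  'c' x 2 => "c2"
  'a' x 1 => "a1"
  'c' x 2 => "c2"
  'a' x 1 => "a1"
Compressed: "c2a1c2a1"
Compressed length: 8

8


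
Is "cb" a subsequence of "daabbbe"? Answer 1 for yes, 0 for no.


Check if "cb" is a subsequence of "daabbbe"
Greedy scan:
  Position 0 ('d'): no match needed
  Position 1 ('a'): no match needed
  Position 2 ('a'): no match needed
  Position 3 ('b'): no match needed
  Position 4 ('b'): no match needed
  Position 5 ('b'): no match needed
  Position 6 ('e'): no match needed
Only matched 0/2 characters => not a subsequence

0


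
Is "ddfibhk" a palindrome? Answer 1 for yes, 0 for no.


Input: ddfibhk
Reversed: khbifdd
  Compare pos 0 ('d') with pos 6 ('k'): MISMATCH
  Compare pos 1 ('d') with pos 5 ('h'): MISMATCH
  Compare pos 2 ('f') with pos 4 ('b'): MISMATCH
Result: not a palindrome

0


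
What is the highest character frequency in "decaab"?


Input: decaab
Character counts:
  'a': 2
  'b': 1
  'c': 1
  'd': 1
  'e': 1
Maximum frequency: 2

2


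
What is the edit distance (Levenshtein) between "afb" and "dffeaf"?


Computing edit distance: "afb" -> "dffeaf"
DP table:
           d    f    f    e    a    f
      0    1    2    3    4    5    6
  a   1    1    2    3    4    4    5
  f   2    2    1    2    3    4    4
  b   3    3    2    2    3    4    5
Edit distance = dp[3][6] = 5

5


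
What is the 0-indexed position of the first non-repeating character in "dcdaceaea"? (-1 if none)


Input: dcdaceaea
Character frequencies:
  'a': 3
  'c': 2
  'd': 2
  'e': 2
Scanning left to right for freq == 1:
  Position 0 ('d'): freq=2, skip
  Position 1 ('c'): freq=2, skip
  Position 2 ('d'): freq=2, skip
  Position 3 ('a'): freq=3, skip
  Position 4 ('c'): freq=2, skip
  Position 5 ('e'): freq=2, skip
  Position 6 ('a'): freq=3, skip
  Position 7 ('e'): freq=2, skip
  Position 8 ('a'): freq=3, skip
  No unique character found => answer = -1

-1


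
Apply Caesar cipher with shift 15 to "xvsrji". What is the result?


Caesar cipher: shift "xvsrji" by 15
  'x' (pos 23) + 15 = pos 12 = 'm'
  'v' (pos 21) + 15 = pos 10 = 'k'
  's' (pos 18) + 15 = pos 7 = 'h'
  'r' (pos 17) + 15 = pos 6 = 'g'
  'j' (pos 9) + 15 = pos 24 = 'y'
  'i' (pos 8) + 15 = pos 23 = 'x'
Result: mkhgyx

mkhgyx


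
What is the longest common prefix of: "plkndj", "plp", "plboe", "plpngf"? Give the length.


Words: plkndj, plp, plboe, plpngf
  Position 0: all 'p' => match
  Position 1: all 'l' => match
  Position 2: ('k', 'p', 'b', 'p') => mismatch, stop
LCP = "pl" (length 2)

2


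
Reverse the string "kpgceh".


Input: kpgceh
Reading characters right to left:
  Position 5: 'h'
  Position 4: 'e'
  Position 3: 'c'
  Position 2: 'g'
  Position 1: 'p'
  Position 0: 'k'
Reversed: hecgpk

hecgpk


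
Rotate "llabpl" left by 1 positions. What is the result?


Input: "llabpl", rotate left by 1
First 1 characters: "l"
Remaining characters: "labpl"
Concatenate remaining + first: "labpl" + "l" = "labpll"

labpll


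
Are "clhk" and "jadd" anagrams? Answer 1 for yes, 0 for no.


Strings: "clhk", "jadd"
Sorted first:  chkl
Sorted second: addj
Differ at position 0: 'c' vs 'a' => not anagrams

0


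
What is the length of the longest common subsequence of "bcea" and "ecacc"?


LCS of "bcea" and "ecacc"
DP table:
           e    c    a    c    c
      0    0    0    0    0    0
  b   0    0    0    0    0    0
  c   0    0    1    1    1    1
  e   0    1    1    1    1    1
  a   0    1    1    2    2    2
LCS length = dp[4][5] = 2

2


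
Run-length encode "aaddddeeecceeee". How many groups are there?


Input: aaddddeeecceeee
Scanning for consecutive runs:
  Group 1: 'a' x 2 (positions 0-1)
  Group 2: 'd' x 4 (positions 2-5)
  Group 3: 'e' x 3 (positions 6-8)
  Group 4: 'c' x 2 (positions 9-10)
  Group 5: 'e' x 4 (positions 11-14)
Total groups: 5

5


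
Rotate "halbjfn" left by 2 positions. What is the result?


Input: "halbjfn", rotate left by 2
First 2 characters: "ha"
Remaining characters: "lbjfn"
Concatenate remaining + first: "lbjfn" + "ha" = "lbjfnha"

lbjfnha


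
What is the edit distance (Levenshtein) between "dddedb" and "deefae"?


Computing edit distance: "dddedb" -> "deefae"
DP table:
           d    e    e    f    a    e
      0    1    2    3    4    5    6
  d   1    0    1    2    3    4    5
  d   2    1    1    2    3    4    5
  d   3    2    2    2    3    4    5
  e   4    3    2    2    3    4    4
  d   5    4    3    3    3    4    5
  b   6    5    4    4    4    4    5
Edit distance = dp[6][6] = 5

5


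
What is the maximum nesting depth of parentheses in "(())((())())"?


Input: "(())((())())"
Tracking depth:
  Position 0 '(': depth becomes 1
  Position 1 '(': depth becomes 2
  Position 2 ')': depth becomes 1
  Position 3 ')': depth becomes 0
  Position 4 '(': depth becomes 1
  Position 5 '(': depth becomes 2
  Position 6 '(': depth becomes 3
  Position 7 ')': depth becomes 2
  Position 8 ')': depth becomes 1
  Position 9 '(': depth becomes 2
  Position 10 ')': depth becomes 1
  Position 11 ')': depth becomes 0
Maximum depth reached: 3

3


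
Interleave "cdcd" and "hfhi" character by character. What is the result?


Interleaving "cdcd" and "hfhi":
  Position 0: 'c' from first, 'h' from second => "ch"
  Position 1: 'd' from first, 'f' from second => "df"
  Position 2: 'c' from first, 'h' from second => "ch"
  Position 3: 'd' from first, 'i' from second => "di"
Result: chdfchdi

chdfchdi


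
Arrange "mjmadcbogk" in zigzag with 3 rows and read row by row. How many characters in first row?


Zigzag "mjmadcbogk" into 3 rows:
Placing characters:
  'm' => row 0
  'j' => row 1
  'm' => row 2
  'a' => row 1
  'd' => row 0
  'c' => row 1
  'b' => row 2
  'o' => row 1
  'g' => row 0
  'k' => row 1
Rows:
  Row 0: "mdg"
  Row 1: "jacok"
  Row 2: "mb"
First row length: 3

3


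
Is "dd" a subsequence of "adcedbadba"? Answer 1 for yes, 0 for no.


Check if "dd" is a subsequence of "adcedbadba"
Greedy scan:
  Position 0 ('a'): no match needed
  Position 1 ('d'): matches sub[0] = 'd'
  Position 2 ('c'): no match needed
  Position 3 ('e'): no match needed
  Position 4 ('d'): matches sub[1] = 'd'
  Position 5 ('b'): no match needed
  Position 6 ('a'): no match needed
  Position 7 ('d'): no match needed
  Position 8 ('b'): no match needed
  Position 9 ('a'): no match needed
All 2 characters matched => is a subsequence

1


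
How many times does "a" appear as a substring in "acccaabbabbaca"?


Searching for "a" in "acccaabbabbaca"
Scanning each position:
  Position 0: "a" => MATCH
  Position 1: "c" => no
  Position 2: "c" => no
  Position 3: "c" => no
  Position 4: "a" => MATCH
  Position 5: "a" => MATCH
  Position 6: "b" => no
  Position 7: "b" => no
  Position 8: "a" => MATCH
  Position 9: "b" => no
  Position 10: "b" => no
  Position 11: "a" => MATCH
  Position 12: "c" => no
  Position 13: "a" => MATCH
Total occurrences: 6

6


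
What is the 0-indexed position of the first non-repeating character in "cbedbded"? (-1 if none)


Input: cbedbded
Character frequencies:
  'b': 2
  'c': 1
  'd': 3
  'e': 2
Scanning left to right for freq == 1:
  Position 0 ('c'): unique! => answer = 0

0


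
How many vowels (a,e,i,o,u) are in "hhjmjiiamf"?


Input: hhjmjiiamf
Checking each character:
  'h' at position 0: consonant
  'h' at position 1: consonant
  'j' at position 2: consonant
  'm' at position 3: consonant
  'j' at position 4: consonant
  'i' at position 5: vowel (running total: 1)
  'i' at position 6: vowel (running total: 2)
  'a' at position 7: vowel (running total: 3)
  'm' at position 8: consonant
  'f' at position 9: consonant
Total vowels: 3

3


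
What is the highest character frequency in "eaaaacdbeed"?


Input: eaaaacdbeed
Character counts:
  'a': 4
  'b': 1
  'c': 1
  'd': 2
  'e': 3
Maximum frequency: 4

4


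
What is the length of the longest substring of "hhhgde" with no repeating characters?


Input: "hhhgde"
Sliding window (track last position of each char):
  Position 0 ('h'): window [0,0] length 1 -- new best
  Position 1 ('h'): repeat (last at 0), move window start to 1
  Position 1 ('h'): window [1,1] length 1
  Position 2 ('h'): repeat (last at 1), move window start to 2
  Position 2 ('h'): window [2,2] length 1
  Position 3 ('g'): window [2,3] length 2 -- new best
  Position 4 ('d'): window [2,4] length 3 -- new best
  Position 5 ('e'): window [2,5] length 4 -- new best
Longest substring with no repeats: "hgde" with length 4

4


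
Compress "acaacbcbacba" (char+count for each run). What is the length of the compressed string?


Input: acaacbcbacba
Runs:
  'a' x 1 => "a1"
  'c' x 1 => "c1"
  'a' x 2 => "a2"
  'c' x 1 => "c1"
  'b' x 1 => "b1"
  'c' x 1 => "c1"
  'b' x 1 => "b1"
  'a' x 1 => "a1"
  'c' x 1 => "c1"
  'b' x 1 => "b1"
  'a' x 1 => "a1"
Compressed: "a1c1a2c1b1c1b1a1c1b1a1"
Compressed length: 22

22


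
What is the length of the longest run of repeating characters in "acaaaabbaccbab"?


Input: "acaaaabbaccbab"
Scanning for longest run:
  Position 1 ('c'): new char, reset run to 1
  Position 2 ('a'): new char, reset run to 1
  Position 3 ('a'): continues run of 'a', length=2
  Position 4 ('a'): continues run of 'a', length=3
  Position 5 ('a'): continues run of 'a', length=4
  Position 6 ('b'): new char, reset run to 1
  Position 7 ('b'): continues run of 'b', length=2
  Position 8 ('a'): new char, reset run to 1
  Position 9 ('c'): new char, reset run to 1
  Position 10 ('c'): continues run of 'c', length=2
  Position 11 ('b'): new char, reset run to 1
  Position 12 ('a'): new char, reset run to 1
  Position 13 ('b'): new char, reset run to 1
Longest run: 'a' with length 4

4


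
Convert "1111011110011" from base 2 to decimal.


Input: "1111011110011" in base 2
Positional expansion:
  Digit '1' (value 1) x 2^12 = 4096
  Digit '1' (value 1) x 2^11 = 2048
  Digit '1' (value 1) x 2^10 = 1024
  Digit '1' (value 1) x 2^9 = 512
  Digit '0' (value 0) x 2^8 = 0
  Digit '1' (value 1) x 2^7 = 128
  Digit '1' (value 1) x 2^6 = 64
  Digit '1' (value 1) x 2^5 = 32
  Digit '1' (value 1) x 2^4 = 16
  Digit '0' (value 0) x 2^3 = 0
  Digit '0' (value 0) x 2^2 = 0
  Digit '1' (value 1) x 2^1 = 2
  Digit '1' (value 1) x 2^0 = 1
Sum = 7923

7923


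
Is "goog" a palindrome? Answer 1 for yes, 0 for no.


Input: goog
Reversed: goog
  Compare pos 0 ('g') with pos 3 ('g'): match
  Compare pos 1 ('o') with pos 2 ('o'): match
Result: palindrome

1


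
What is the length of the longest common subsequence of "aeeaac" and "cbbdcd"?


LCS of "aeeaac" and "cbbdcd"
DP table:
           c    b    b    d    c    d
      0    0    0    0    0    0    0
  a   0    0    0    0    0    0    0
  e   0    0    0    0    0    0    0
  e   0    0    0    0    0    0    0
  a   0    0    0    0    0    0    0
  a   0    0    0    0    0    0    0
  c   0    1    1    1    1    1    1
LCS length = dp[6][6] = 1

1


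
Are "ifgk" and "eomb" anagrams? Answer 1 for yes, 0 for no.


Strings: "ifgk", "eomb"
Sorted first:  fgik
Sorted second: bemo
Differ at position 0: 'f' vs 'b' => not anagrams

0


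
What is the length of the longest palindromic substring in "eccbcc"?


Input: "eccbcc"
Checking substrings for palindromes:
  [1:6] "ccbcc" (len 5) => palindrome
  [2:5] "cbc" (len 3) => palindrome
  [1:3] "cc" (len 2) => palindrome
  [4:6] "cc" (len 2) => palindrome
Longest palindromic substring: "ccbcc" with length 5

5


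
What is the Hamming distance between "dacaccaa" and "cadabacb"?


Comparing "dacaccaa" and "cadabacb" position by position:
  Position 0: 'd' vs 'c' => differ
  Position 1: 'a' vs 'a' => same
  Position 2: 'c' vs 'd' => differ
  Position 3: 'a' vs 'a' => same
  Position 4: 'c' vs 'b' => differ
  Position 5: 'c' vs 'a' => differ
  Position 6: 'a' vs 'c' => differ
  Position 7: 'a' vs 'b' => differ
Total differences (Hamming distance): 6

6


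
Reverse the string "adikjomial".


Input: adikjomial
Reading characters right to left:
  Position 9: 'l'
  Position 8: 'a'
  Position 7: 'i'
  Position 6: 'm'
  Position 5: 'o'
  Position 4: 'j'
  Position 3: 'k'
  Position 2: 'i'
  Position 1: 'd'
  Position 0: 'a'
Reversed: laimojkida

laimojkida


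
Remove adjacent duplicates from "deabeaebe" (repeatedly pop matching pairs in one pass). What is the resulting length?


Input: deabeaebe
Stack-based adjacent duplicate removal:
  Read 'd': push. Stack: d
  Read 'e': push. Stack: de
  Read 'a': push. Stack: dea
  Read 'b': push. Stack: deab
  Read 'e': push. Stack: deabe
  Read 'a': push. Stack: deabea
  Read 'e': push. Stack: deabeae
  Read 'b': push. Stack: deabeaeb
  Read 'e': push. Stack: deabeaebe
Final stack: "deabeaebe" (length 9)

9


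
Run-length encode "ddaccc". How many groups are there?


Input: ddaccc
Scanning for consecutive runs:
  Group 1: 'd' x 2 (positions 0-1)
  Group 2: 'a' x 1 (positions 2-2)
  Group 3: 'c' x 3 (positions 3-5)
Total groups: 3

3


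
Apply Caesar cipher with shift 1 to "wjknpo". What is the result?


Caesar cipher: shift "wjknpo" by 1
  'w' (pos 22) + 1 = pos 23 = 'x'
  'j' (pos 9) + 1 = pos 10 = 'k'
  'k' (pos 10) + 1 = pos 11 = 'l'
  'n' (pos 13) + 1 = pos 14 = 'o'
  'p' (pos 15) + 1 = pos 16 = 'q'
  'o' (pos 14) + 1 = pos 15 = 'p'
Result: xkloqp

xkloqp


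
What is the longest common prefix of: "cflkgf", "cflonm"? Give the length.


Words: cflkgf, cflonm
  Position 0: all 'c' => match
  Position 1: all 'f' => match
  Position 2: all 'l' => match
  Position 3: ('k', 'o') => mismatch, stop
LCP = "cfl" (length 3)

3


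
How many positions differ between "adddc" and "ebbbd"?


Comparing "adddc" and "ebbbd" position by position:
  Position 0: 'a' vs 'e' => DIFFER
  Position 1: 'd' vs 'b' => DIFFER
  Position 2: 'd' vs 'b' => DIFFER
  Position 3: 'd' vs 'b' => DIFFER
  Position 4: 'c' vs 'd' => DIFFER
Positions that differ: 5

5


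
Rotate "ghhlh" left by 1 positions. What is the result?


Input: "ghhlh", rotate left by 1
First 1 characters: "g"
Remaining characters: "hhlh"
Concatenate remaining + first: "hhlh" + "g" = "hhlhg"

hhlhg


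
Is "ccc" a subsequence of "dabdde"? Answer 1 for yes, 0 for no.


Check if "ccc" is a subsequence of "dabdde"
Greedy scan:
  Position 0 ('d'): no match needed
  Position 1 ('a'): no match needed
  Position 2 ('b'): no match needed
  Position 3 ('d'): no match needed
  Position 4 ('d'): no match needed
  Position 5 ('e'): no match needed
Only matched 0/3 characters => not a subsequence

0


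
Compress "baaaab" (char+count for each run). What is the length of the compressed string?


Input: baaaab
Runs:
  'b' x 1 => "b1"
  'a' x 4 => "a4"
  'b' x 1 => "b1"
Compressed: "b1a4b1"
Compressed length: 6

6


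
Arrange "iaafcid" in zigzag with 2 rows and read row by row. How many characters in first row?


Zigzag "iaafcid" into 2 rows:
Placing characters:
  'i' => row 0
  'a' => row 1
  'a' => row 0
  'f' => row 1
  'c' => row 0
  'i' => row 1
  'd' => row 0
Rows:
  Row 0: "iacd"
  Row 1: "afi"
First row length: 4

4


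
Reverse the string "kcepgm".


Input: kcepgm
Reading characters right to left:
  Position 5: 'm'
  Position 4: 'g'
  Position 3: 'p'
  Position 2: 'e'
  Position 1: 'c'
  Position 0: 'k'
Reversed: mgpeck

mgpeck


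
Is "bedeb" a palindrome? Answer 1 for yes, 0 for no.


Input: bedeb
Reversed: bedeb
  Compare pos 0 ('b') with pos 4 ('b'): match
  Compare pos 1 ('e') with pos 3 ('e'): match
Result: palindrome

1


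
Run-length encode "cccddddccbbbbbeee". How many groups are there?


Input: cccddddccbbbbbeee
Scanning for consecutive runs:
  Group 1: 'c' x 3 (positions 0-2)
  Group 2: 'd' x 4 (positions 3-6)
  Group 3: 'c' x 2 (positions 7-8)
  Group 4: 'b' x 5 (positions 9-13)
  Group 5: 'e' x 3 (positions 14-16)
Total groups: 5

5


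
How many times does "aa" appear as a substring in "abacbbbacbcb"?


Searching for "aa" in "abacbbbacbcb"
Scanning each position:
  Position 0: "ab" => no
  Position 1: "ba" => no
  Position 2: "ac" => no
  Position 3: "cb" => no
  Position 4: "bb" => no
  Position 5: "bb" => no
  Position 6: "ba" => no
  Position 7: "ac" => no
  Position 8: "cb" => no
  Position 9: "bc" => no
  Position 10: "cb" => no
Total occurrences: 0

0


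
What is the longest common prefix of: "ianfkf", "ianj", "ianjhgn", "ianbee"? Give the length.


Words: ianfkf, ianj, ianjhgn, ianbee
  Position 0: all 'i' => match
  Position 1: all 'a' => match
  Position 2: all 'n' => match
  Position 3: ('f', 'j', 'j', 'b') => mismatch, stop
LCP = "ian" (length 3)

3


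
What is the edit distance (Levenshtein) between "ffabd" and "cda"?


Computing edit distance: "ffabd" -> "cda"
DP table:
           c    d    a
      0    1    2    3
  f   1    1    2    3
  f   2    2    2    3
  a   3    3    3    2
  b   4    4    4    3
  d   5    5    4    4
Edit distance = dp[5][3] = 4

4


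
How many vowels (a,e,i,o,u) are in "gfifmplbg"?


Input: gfifmplbg
Checking each character:
  'g' at position 0: consonant
  'f' at position 1: consonant
  'i' at position 2: vowel (running total: 1)
  'f' at position 3: consonant
  'm' at position 4: consonant
  'p' at position 5: consonant
  'l' at position 6: consonant
  'b' at position 7: consonant
  'g' at position 8: consonant
Total vowels: 1

1


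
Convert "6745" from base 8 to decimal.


Input: "6745" in base 8
Positional expansion:
  Digit '6' (value 6) x 8^3 = 3072
  Digit '7' (value 7) x 8^2 = 448
  Digit '4' (value 4) x 8^1 = 32
  Digit '5' (value 5) x 8^0 = 5
Sum = 3557

3557


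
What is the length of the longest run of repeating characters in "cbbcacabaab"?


Input: "cbbcacabaab"
Scanning for longest run:
  Position 1 ('b'): new char, reset run to 1
  Position 2 ('b'): continues run of 'b', length=2
  Position 3 ('c'): new char, reset run to 1
  Position 4 ('a'): new char, reset run to 1
  Position 5 ('c'): new char, reset run to 1
  Position 6 ('a'): new char, reset run to 1
  Position 7 ('b'): new char, reset run to 1
  Position 8 ('a'): new char, reset run to 1
  Position 9 ('a'): continues run of 'a', length=2
  Position 10 ('b'): new char, reset run to 1
Longest run: 'b' with length 2

2


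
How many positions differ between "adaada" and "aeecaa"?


Comparing "adaada" and "aeecaa" position by position:
  Position 0: 'a' vs 'a' => same
  Position 1: 'd' vs 'e' => DIFFER
  Position 2: 'a' vs 'e' => DIFFER
  Position 3: 'a' vs 'c' => DIFFER
  Position 4: 'd' vs 'a' => DIFFER
  Position 5: 'a' vs 'a' => same
Positions that differ: 4

4


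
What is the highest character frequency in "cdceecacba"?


Input: cdceecacba
Character counts:
  'a': 2
  'b': 1
  'c': 4
  'd': 1
  'e': 2
Maximum frequency: 4

4


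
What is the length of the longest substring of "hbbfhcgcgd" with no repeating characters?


Input: "hbbfhcgcgd"
Sliding window (track last position of each char):
  Position 0 ('h'): window [0,0] length 1 -- new best
  Position 1 ('b'): window [0,1] length 2 -- new best
  Position 2 ('b'): repeat (last at 1), move window start to 2
  Position 2 ('b'): window [2,2] length 1
  Position 3 ('f'): window [2,3] length 2
  Position 4 ('h'): window [2,4] length 3 -- new best
  Position 5 ('c'): window [2,5] length 4 -- new best
  Position 6 ('g'): window [2,6] length 5 -- new best
  Position 7 ('c'): repeat (last at 5), move window start to 6
  Position 7 ('c'): window [6,7] length 2
  Position 8 ('g'): repeat (last at 6), move window start to 7
  Position 8 ('g'): window [7,8] length 2
  Position 9 ('d'): window [7,9] length 3
Longest substring with no repeats: "bfhcg" with length 5

5


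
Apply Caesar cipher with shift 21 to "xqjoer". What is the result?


Caesar cipher: shift "xqjoer" by 21
  'x' (pos 23) + 21 = pos 18 = 's'
  'q' (pos 16) + 21 = pos 11 = 'l'
  'j' (pos 9) + 21 = pos 4 = 'e'
  'o' (pos 14) + 21 = pos 9 = 'j'
  'e' (pos 4) + 21 = pos 25 = 'z'
  'r' (pos 17) + 21 = pos 12 = 'm'
Result: slejzm

slejzm


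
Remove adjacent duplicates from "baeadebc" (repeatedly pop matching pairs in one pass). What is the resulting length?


Input: baeadebc
Stack-based adjacent duplicate removal:
  Read 'b': push. Stack: b
  Read 'a': push. Stack: ba
  Read 'e': push. Stack: bae
  Read 'a': push. Stack: baea
  Read 'd': push. Stack: baead
  Read 'e': push. Stack: baeade
  Read 'b': push. Stack: baeadeb
  Read 'c': push. Stack: baeadebc
Final stack: "baeadebc" (length 8)

8


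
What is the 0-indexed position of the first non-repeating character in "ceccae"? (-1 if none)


Input: ceccae
Character frequencies:
  'a': 1
  'c': 3
  'e': 2
Scanning left to right for freq == 1:
  Position 0 ('c'): freq=3, skip
  Position 1 ('e'): freq=2, skip
  Position 2 ('c'): freq=3, skip
  Position 3 ('c'): freq=3, skip
  Position 4 ('a'): unique! => answer = 4

4


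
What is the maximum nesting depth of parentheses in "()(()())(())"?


Input: "()(()())(())"
Tracking depth:
  Position 0 '(': depth becomes 1
  Position 1 ')': depth becomes 0
  Position 2 '(': depth becomes 1
  Position 3 '(': depth becomes 2
  Position 4 ')': depth becomes 1
  Position 5 '(': depth becomes 2
  Position 6 ')': depth becomes 1
  Position 7 ')': depth becomes 0
  Position 8 '(': depth becomes 1
  Position 9 '(': depth becomes 2
  Position 10 ')': depth becomes 1
  Position 11 ')': depth becomes 0
Maximum depth reached: 2

2


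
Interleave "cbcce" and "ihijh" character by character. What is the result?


Interleaving "cbcce" and "ihijh":
  Position 0: 'c' from first, 'i' from second => "ci"
  Position 1: 'b' from first, 'h' from second => "bh"
  Position 2: 'c' from first, 'i' from second => "ci"
  Position 3: 'c' from first, 'j' from second => "cj"
  Position 4: 'e' from first, 'h' from second => "eh"
Result: cibhcicjeh

cibhcicjeh


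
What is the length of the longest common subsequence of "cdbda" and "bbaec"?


LCS of "cdbda" and "bbaec"
DP table:
           b    b    a    e    c
      0    0    0    0    0    0
  c   0    0    0    0    0    1
  d   0    0    0    0    0    1
  b   0    1    1    1    1    1
  d   0    1    1    1    1    1
  a   0    1    1    2    2    2
LCS length = dp[5][5] = 2

2


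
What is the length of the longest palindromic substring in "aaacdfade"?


Input: "aaacdfade"
Checking substrings for palindromes:
  [0:3] "aaa" (len 3) => palindrome
  [0:2] "aa" (len 2) => palindrome
  [1:3] "aa" (len 2) => palindrome
Longest palindromic substring: "aaa" with length 3

3


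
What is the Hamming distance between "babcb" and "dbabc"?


Comparing "babcb" and "dbabc" position by position:
  Position 0: 'b' vs 'd' => differ
  Position 1: 'a' vs 'b' => differ
  Position 2: 'b' vs 'a' => differ
  Position 3: 'c' vs 'b' => differ
  Position 4: 'b' vs 'c' => differ
Total differences (Hamming distance): 5

5


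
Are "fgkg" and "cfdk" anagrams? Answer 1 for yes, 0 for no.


Strings: "fgkg", "cfdk"
Sorted first:  fggk
Sorted second: cdfk
Differ at position 0: 'f' vs 'c' => not anagrams

0


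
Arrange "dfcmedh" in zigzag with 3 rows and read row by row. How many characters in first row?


Zigzag "dfcmedh" into 3 rows:
Placing characters:
  'd' => row 0
  'f' => row 1
  'c' => row 2
  'm' => row 1
  'e' => row 0
  'd' => row 1
  'h' => row 2
Rows:
  Row 0: "de"
  Row 1: "fmd"
  Row 2: "ch"
First row length: 2

2


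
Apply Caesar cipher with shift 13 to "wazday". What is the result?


Caesar cipher: shift "wazday" by 13
  'w' (pos 22) + 13 = pos 9 = 'j'
  'a' (pos 0) + 13 = pos 13 = 'n'
  'z' (pos 25) + 13 = pos 12 = 'm'
  'd' (pos 3) + 13 = pos 16 = 'q'
  'a' (pos 0) + 13 = pos 13 = 'n'
  'y' (pos 24) + 13 = pos 11 = 'l'
Result: jnmqnl

jnmqnl


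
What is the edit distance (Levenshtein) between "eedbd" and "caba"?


Computing edit distance: "eedbd" -> "caba"
DP table:
           c    a    b    a
      0    1    2    3    4
  e   1    1    2    3    4
  e   2    2    2    3    4
  d   3    3    3    3    4
  b   4    4    4    3    4
  d   5    5    5    4    4
Edit distance = dp[5][4] = 4

4


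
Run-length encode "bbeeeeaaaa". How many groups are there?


Input: bbeeeeaaaa
Scanning for consecutive runs:
  Group 1: 'b' x 2 (positions 0-1)
  Group 2: 'e' x 4 (positions 2-5)
  Group 3: 'a' x 4 (positions 6-9)
Total groups: 3

3


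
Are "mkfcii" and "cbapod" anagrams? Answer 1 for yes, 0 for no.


Strings: "mkfcii", "cbapod"
Sorted first:  cfiikm
Sorted second: abcdop
Differ at position 0: 'c' vs 'a' => not anagrams

0


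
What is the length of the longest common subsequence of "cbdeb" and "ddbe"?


LCS of "cbdeb" and "ddbe"
DP table:
           d    d    b    e
      0    0    0    0    0
  c   0    0    0    0    0
  b   0    0    0    1    1
  d   0    1    1    1    1
  e   0    1    1    1    2
  b   0    1    1    2    2
LCS length = dp[5][4] = 2

2


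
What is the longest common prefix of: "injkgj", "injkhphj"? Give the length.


Words: injkgj, injkhphj
  Position 0: all 'i' => match
  Position 1: all 'n' => match
  Position 2: all 'j' => match
  Position 3: all 'k' => match
  Position 4: ('g', 'h') => mismatch, stop
LCP = "injk" (length 4)

4


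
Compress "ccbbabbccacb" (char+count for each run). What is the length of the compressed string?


Input: ccbbabbccacb
Runs:
  'c' x 2 => "c2"
  'b' x 2 => "b2"
  'a' x 1 => "a1"
  'b' x 2 => "b2"
  'c' x 2 => "c2"
  'a' x 1 => "a1"
  'c' x 1 => "c1"
  'b' x 1 => "b1"
Compressed: "c2b2a1b2c2a1c1b1"
Compressed length: 16

16


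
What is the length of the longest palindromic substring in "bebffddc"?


Input: "bebffddc"
Checking substrings for palindromes:
  [0:3] "beb" (len 3) => palindrome
  [3:5] "ff" (len 2) => palindrome
  [5:7] "dd" (len 2) => palindrome
Longest palindromic substring: "beb" with length 3

3


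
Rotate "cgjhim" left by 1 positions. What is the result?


Input: "cgjhim", rotate left by 1
First 1 characters: "c"
Remaining characters: "gjhim"
Concatenate remaining + first: "gjhim" + "c" = "gjhimc"

gjhimc


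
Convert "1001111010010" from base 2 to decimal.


Input: "1001111010010" in base 2
Positional expansion:
  Digit '1' (value 1) x 2^12 = 4096
  Digit '0' (value 0) x 2^11 = 0
  Digit '0' (value 0) x 2^10 = 0
  Digit '1' (value 1) x 2^9 = 512
  Digit '1' (value 1) x 2^8 = 256
  Digit '1' (value 1) x 2^7 = 128
  Digit '1' (value 1) x 2^6 = 64
  Digit '0' (value 0) x 2^5 = 0
  Digit '1' (value 1) x 2^4 = 16
  Digit '0' (value 0) x 2^3 = 0
  Digit '0' (value 0) x 2^2 = 0
  Digit '1' (value 1) x 2^1 = 2
  Digit '0' (value 0) x 2^0 = 0
Sum = 5074

5074


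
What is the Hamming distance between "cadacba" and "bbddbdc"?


Comparing "cadacba" and "bbddbdc" position by position:
  Position 0: 'c' vs 'b' => differ
  Position 1: 'a' vs 'b' => differ
  Position 2: 'd' vs 'd' => same
  Position 3: 'a' vs 'd' => differ
  Position 4: 'c' vs 'b' => differ
  Position 5: 'b' vs 'd' => differ
  Position 6: 'a' vs 'c' => differ
Total differences (Hamming distance): 6

6


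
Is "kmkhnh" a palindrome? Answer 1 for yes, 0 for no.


Input: kmkhnh
Reversed: hnhkmk
  Compare pos 0 ('k') with pos 5 ('h'): MISMATCH
  Compare pos 1 ('m') with pos 4 ('n'): MISMATCH
  Compare pos 2 ('k') with pos 3 ('h'): MISMATCH
Result: not a palindrome

0


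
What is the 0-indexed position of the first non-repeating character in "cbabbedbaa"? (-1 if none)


Input: cbabbedbaa
Character frequencies:
  'a': 3
  'b': 4
  'c': 1
  'd': 1
  'e': 1
Scanning left to right for freq == 1:
  Position 0 ('c'): unique! => answer = 0

0
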